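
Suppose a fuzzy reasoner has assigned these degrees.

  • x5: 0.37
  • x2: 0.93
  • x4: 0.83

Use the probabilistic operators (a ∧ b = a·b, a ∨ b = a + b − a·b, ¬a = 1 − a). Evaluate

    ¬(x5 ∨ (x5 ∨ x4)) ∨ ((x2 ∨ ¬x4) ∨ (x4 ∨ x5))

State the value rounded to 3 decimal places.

0.994

x5 ∨ x4 = a + b − a·b on (0.3700, 0.8300) = 0.8929
x5 ∨ (x5 ∨ x4) = a + b − a·b on (0.3700, 0.8929) = 0.9325
¬(x5 ∨ (x5 ∨ x4)) = 1 − 0.9325 = 0.0675
¬x4 = 1 − 0.8300 = 0.1700
x2 ∨ ¬x4 = a + b − a·b on (0.9300, 0.1700) = 0.9419
x4 ∨ x5 = a + b − a·b on (0.8300, 0.3700) = 0.8929
(x2 ∨ ¬x4) ∨ (x4 ∨ x5) = a + b − a·b on (0.9419, 0.8929) = 0.9938
¬(x5 ∨ (x5 ∨ x4)) ∨ ((x2 ∨ ¬x4) ∨ (x4 ∨ x5)) = a + b − a·b on (0.0675, 0.9938) = 0.9942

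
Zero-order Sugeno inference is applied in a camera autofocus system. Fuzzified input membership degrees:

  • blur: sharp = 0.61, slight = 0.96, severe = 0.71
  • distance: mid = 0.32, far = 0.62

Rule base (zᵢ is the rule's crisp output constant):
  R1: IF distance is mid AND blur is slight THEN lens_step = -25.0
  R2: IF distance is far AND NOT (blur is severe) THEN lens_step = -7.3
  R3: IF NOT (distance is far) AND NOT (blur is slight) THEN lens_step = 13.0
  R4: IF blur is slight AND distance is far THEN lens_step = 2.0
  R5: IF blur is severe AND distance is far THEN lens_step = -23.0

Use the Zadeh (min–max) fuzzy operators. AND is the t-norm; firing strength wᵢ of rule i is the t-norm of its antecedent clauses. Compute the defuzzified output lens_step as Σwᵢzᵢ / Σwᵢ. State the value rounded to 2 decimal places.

-11.97

R1 (z=-25.0): mid=0.32, slight=0.96; AND[min(a, b)] → w = 0.32
R2 (z=-7.3): far=0.62, ¬severe=1−0.71=0.29; AND[min(a, b)] → w = 0.29
R3 (z=13.0): ¬far=1−0.62=0.38, ¬slight=1−0.96=0.04; AND[min(a, b)] → w = 0.04
R4 (z=2.0): slight=0.96, far=0.62; AND[min(a, b)] → w = 0.62
R5 (z=-23.0): severe=0.71, far=0.62; AND[min(a, b)] → w = 0.62
Weighted average = (0.32·-25.0 + 0.29·-7.3 + 0.04·13.0 + 0.62·2.0 + 0.62·-23.0) / (0.32 + 0.29 + 0.04 + 0.62 + 0.62)
  = -22.6170 / 1.8900 = -11.97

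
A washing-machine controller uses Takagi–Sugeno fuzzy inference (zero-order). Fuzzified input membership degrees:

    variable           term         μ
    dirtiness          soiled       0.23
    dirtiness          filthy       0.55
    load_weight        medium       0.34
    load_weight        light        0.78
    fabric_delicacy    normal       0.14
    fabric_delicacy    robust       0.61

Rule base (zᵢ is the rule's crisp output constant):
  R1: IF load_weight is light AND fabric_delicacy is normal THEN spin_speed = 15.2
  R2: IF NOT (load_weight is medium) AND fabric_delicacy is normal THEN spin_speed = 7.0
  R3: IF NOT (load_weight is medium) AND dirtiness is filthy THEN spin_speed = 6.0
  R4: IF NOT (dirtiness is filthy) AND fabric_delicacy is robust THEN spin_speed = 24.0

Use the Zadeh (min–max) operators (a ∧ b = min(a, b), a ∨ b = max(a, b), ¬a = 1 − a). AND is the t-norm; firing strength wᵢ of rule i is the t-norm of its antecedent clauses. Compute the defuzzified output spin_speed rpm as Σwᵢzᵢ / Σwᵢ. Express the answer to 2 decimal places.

13.44

R1 (z=15.2): light=0.78, normal=0.14; AND[min(a, b)] → w = 0.14
R2 (z=7.0): ¬medium=1−0.34=0.66, normal=0.14; AND[min(a, b)] → w = 0.14
R3 (z=6.0): ¬medium=1−0.34=0.66, filthy=0.55; AND[min(a, b)] → w = 0.55
R4 (z=24.0): ¬filthy=1−0.55=0.45, robust=0.61; AND[min(a, b)] → w = 0.45
Weighted average = (0.14·15.2 + 0.14·7.0 + 0.55·6.0 + 0.45·24.0) / (0.14 + 0.14 + 0.55 + 0.45)
  = 17.2080 / 1.2800 = 13.44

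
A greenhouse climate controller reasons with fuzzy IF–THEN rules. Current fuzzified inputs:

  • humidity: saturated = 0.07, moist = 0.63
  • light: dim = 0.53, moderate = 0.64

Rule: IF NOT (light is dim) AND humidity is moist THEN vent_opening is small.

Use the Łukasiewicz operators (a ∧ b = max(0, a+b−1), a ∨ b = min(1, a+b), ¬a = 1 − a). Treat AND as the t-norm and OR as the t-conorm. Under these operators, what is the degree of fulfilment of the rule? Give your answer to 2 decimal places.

0.10

firing strength: ¬dim=1−0.53=0.47, moist=0.63; AND[max(0, a+b−1)] → w = 0.10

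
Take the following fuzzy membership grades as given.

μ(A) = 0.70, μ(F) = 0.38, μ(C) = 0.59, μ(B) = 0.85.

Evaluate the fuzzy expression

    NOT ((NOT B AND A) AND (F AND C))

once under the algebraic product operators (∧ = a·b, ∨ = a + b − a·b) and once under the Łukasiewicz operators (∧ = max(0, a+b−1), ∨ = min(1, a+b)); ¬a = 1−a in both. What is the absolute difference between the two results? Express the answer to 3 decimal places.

Under algebraic product:
  NOT B = 1 − 0.8500 = 0.1500
  NOT B AND A = a·b on (0.1500, 0.7000) = 0.1050
  F AND C = a·b on (0.3800, 0.5900) = 0.2242
  (NOT B AND A) AND (F AND C) = a·b on (0.1050, 0.2242) = 0.0235
  NOT ((NOT B AND A) AND (F AND C)) = 1 − 0.0235 = 0.9765
  → value = 0.9765
Under Łukasiewicz:
  NOT B = 1 − 0.85 = 0.15
  NOT B AND A = max(0, a+b−1) on (0.15, 0.70) = 0.00
  F AND C = max(0, a+b−1) on (0.38, 0.59) = 0.00
  (NOT B AND A) AND (F AND C) = max(0, a+b−1) on (0.00, 0.00) = 0.00
  NOT ((NOT B AND A) AND (F AND C)) = 1 − 0.00 = 1.00
  → value = 1.0000
|0.9765 − 1.0000| = 0.024

0.024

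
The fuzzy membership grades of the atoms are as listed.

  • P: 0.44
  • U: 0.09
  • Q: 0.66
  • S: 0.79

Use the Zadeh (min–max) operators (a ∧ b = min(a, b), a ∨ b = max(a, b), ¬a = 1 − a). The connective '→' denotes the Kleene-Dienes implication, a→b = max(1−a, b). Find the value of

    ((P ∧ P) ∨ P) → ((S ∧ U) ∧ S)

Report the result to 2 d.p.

0.56

P ∧ P = min(a, b) on (0.44, 0.44) = 0.44
(P ∧ P) ∨ P = max(a, b) on (0.44, 0.44) = 0.44
S ∧ U = min(a, b) on (0.79, 0.09) = 0.09
(S ∧ U) ∧ S = min(a, b) on (0.09, 0.79) = 0.09
((P ∧ P) ∨ P) → ((S ∧ U) ∧ S)  [Kleene-Dienes: max(1−a, b)] with a=0.44, b=0.09 → 0.56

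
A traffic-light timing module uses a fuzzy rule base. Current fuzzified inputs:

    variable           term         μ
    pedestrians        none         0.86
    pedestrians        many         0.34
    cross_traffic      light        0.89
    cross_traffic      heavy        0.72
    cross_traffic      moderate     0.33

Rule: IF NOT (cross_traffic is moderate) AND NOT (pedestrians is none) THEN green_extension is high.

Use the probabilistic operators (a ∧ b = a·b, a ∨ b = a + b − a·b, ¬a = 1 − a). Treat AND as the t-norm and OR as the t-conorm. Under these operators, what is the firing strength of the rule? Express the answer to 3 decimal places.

0.094

firing strength: ¬moderate=1−0.33=0.67, ¬none=1−0.86=0.14; AND[a·b] → w = 0.0938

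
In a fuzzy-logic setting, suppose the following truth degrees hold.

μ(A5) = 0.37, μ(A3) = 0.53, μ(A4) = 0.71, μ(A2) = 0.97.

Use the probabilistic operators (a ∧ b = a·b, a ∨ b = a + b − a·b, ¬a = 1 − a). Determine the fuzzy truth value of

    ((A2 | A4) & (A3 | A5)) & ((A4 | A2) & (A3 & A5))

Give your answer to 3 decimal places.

0.136

A2 | A4 = a + b − a·b on (0.9700, 0.7100) = 0.9913
A3 | A5 = a + b − a·b on (0.5300, 0.3700) = 0.7039
(A2 | A4) & (A3 | A5) = a·b on (0.9913, 0.7039) = 0.6978
A4 | A2 = a + b − a·b on (0.7100, 0.9700) = 0.9913
A3 & A5 = a·b on (0.5300, 0.3700) = 0.1961
(A4 | A2) & (A3 & A5) = a·b on (0.9913, 0.1961) = 0.1944
((A2 | A4) & (A3 | A5)) & ((A4 | A2) & (A3 & A5)) = a·b on (0.6978, 0.1944) = 0.1356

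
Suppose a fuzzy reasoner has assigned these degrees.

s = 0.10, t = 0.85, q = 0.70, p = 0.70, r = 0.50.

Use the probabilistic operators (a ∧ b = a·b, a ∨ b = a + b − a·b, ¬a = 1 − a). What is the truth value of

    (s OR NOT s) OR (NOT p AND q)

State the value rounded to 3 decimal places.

NOT s = 1 − 0.1000 = 0.9000
s OR NOT s = a + b − a·b on (0.1000, 0.9000) = 0.9100
NOT p = 1 − 0.7000 = 0.3000
NOT p AND q = a·b on (0.3000, 0.7000) = 0.2100
(s OR NOT s) OR (NOT p AND q) = a + b − a·b on (0.9100, 0.2100) = 0.9289

0.929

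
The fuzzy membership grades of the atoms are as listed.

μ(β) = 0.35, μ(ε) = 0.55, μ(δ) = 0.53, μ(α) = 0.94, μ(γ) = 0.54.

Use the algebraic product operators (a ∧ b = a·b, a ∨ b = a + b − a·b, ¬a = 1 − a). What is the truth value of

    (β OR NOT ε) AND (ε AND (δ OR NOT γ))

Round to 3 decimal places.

0.264

NOT ε = 1 − 0.5500 = 0.4500
β OR NOT ε = a + b − a·b on (0.3500, 0.4500) = 0.6425
NOT γ = 1 − 0.5400 = 0.4600
δ OR NOT γ = a + b − a·b on (0.5300, 0.4600) = 0.7462
ε AND (δ OR NOT γ) = a·b on (0.5500, 0.7462) = 0.4104
(β OR NOT ε) AND (ε AND (δ OR NOT γ)) = a·b on (0.6425, 0.4104) = 0.2637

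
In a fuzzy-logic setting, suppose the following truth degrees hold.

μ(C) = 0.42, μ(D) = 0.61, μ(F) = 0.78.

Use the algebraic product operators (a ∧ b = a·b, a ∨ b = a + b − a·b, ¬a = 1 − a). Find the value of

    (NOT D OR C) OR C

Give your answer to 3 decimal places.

0.795

NOT D = 1 − 0.6100 = 0.3900
NOT D OR C = a + b − a·b on (0.3900, 0.4200) = 0.6462
(NOT D OR C) OR C = a + b − a·b on (0.6462, 0.4200) = 0.7948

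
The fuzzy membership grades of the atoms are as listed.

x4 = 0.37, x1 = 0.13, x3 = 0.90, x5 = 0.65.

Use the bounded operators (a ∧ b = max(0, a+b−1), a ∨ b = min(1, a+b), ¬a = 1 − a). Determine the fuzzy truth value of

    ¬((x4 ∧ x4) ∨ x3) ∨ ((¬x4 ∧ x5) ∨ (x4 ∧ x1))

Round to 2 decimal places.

0.38

x4 ∧ x4 = max(0, a+b−1) on (0.37, 0.37) = 0.00
(x4 ∧ x4) ∨ x3 = min(1, a+b) on (0.00, 0.90) = 0.90
¬((x4 ∧ x4) ∨ x3) = 1 − 0.90 = 0.10
¬x4 = 1 − 0.37 = 0.63
¬x4 ∧ x5 = max(0, a+b−1) on (0.63, 0.65) = 0.28
x4 ∧ x1 = max(0, a+b−1) on (0.37, 0.13) = 0.00
(¬x4 ∧ x5) ∨ (x4 ∧ x1) = min(1, a+b) on (0.28, 0.00) = 0.28
¬((x4 ∧ x4) ∨ x3) ∨ ((¬x4 ∧ x5) ∨ (x4 ∧ x1)) = min(1, a+b) on (0.10, 0.28) = 0.38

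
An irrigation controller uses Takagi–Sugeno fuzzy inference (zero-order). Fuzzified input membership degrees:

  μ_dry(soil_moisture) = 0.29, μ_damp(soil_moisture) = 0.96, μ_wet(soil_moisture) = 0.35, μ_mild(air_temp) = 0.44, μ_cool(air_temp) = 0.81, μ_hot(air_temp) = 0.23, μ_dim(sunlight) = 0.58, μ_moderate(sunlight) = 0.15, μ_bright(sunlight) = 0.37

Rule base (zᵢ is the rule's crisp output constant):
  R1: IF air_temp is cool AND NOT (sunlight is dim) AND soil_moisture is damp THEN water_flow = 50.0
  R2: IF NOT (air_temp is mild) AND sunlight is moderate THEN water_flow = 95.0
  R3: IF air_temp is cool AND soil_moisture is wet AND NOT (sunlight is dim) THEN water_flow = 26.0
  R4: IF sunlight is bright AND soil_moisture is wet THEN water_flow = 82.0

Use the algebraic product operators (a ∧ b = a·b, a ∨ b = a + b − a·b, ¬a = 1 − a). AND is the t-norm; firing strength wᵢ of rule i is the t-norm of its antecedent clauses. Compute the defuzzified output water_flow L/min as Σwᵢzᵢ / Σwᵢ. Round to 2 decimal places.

57.69

R1 (z=50.0): cool=0.81, ¬dim=1−0.58=0.42, damp=0.96; AND[a·b] → w = 0.3266
R2 (z=95.0): ¬mild=1−0.44=0.56, moderate=0.15; AND[a·b] → w = 0.0840
R3 (z=26.0): cool=0.81, wet=0.35, ¬dim=1−0.58=0.42; AND[a·b] → w = 0.1191
R4 (z=82.0): bright=0.37, wet=0.35; AND[a·b] → w = 0.1295
Weighted average = (0.3266·50.0 + 0.0840·95.0 + 0.1191·26.0 + 0.1295·82.0) / (0.3266 + 0.0840 + 0.1191 + 0.1295)
  = 38.0244 / 0.6592 = 57.69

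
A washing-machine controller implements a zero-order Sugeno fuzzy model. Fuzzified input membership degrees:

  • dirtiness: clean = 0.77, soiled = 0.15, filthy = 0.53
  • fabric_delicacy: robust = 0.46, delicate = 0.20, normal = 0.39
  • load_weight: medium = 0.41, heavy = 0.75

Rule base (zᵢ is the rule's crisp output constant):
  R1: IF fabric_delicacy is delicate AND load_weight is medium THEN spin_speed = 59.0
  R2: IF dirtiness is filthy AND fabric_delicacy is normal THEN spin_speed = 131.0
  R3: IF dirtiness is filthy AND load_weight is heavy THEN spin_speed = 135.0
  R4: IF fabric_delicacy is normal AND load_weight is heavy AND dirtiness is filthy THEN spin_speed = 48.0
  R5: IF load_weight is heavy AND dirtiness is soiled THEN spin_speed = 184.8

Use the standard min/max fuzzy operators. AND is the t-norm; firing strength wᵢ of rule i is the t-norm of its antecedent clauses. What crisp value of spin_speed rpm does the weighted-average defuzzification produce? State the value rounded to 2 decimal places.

108.96

R1 (z=59.0): delicate=0.20, medium=0.41; AND[min(a, b)] → w = 0.20
R2 (z=131.0): filthy=0.53, normal=0.39; AND[min(a, b)] → w = 0.39
R3 (z=135.0): filthy=0.53, heavy=0.75; AND[min(a, b)] → w = 0.53
R4 (z=48.0): normal=0.39, heavy=0.75, filthy=0.53; AND[min(a, b)] → w = 0.39
R5 (z=184.8): heavy=0.75, soiled=0.15; AND[min(a, b)] → w = 0.15
Weighted average = (0.20·59.0 + 0.39·131.0 + 0.53·135.0 + 0.39·48.0 + 0.15·184.8) / (0.20 + 0.39 + 0.53 + 0.39 + 0.15)
  = 180.8800 / 1.6600 = 108.96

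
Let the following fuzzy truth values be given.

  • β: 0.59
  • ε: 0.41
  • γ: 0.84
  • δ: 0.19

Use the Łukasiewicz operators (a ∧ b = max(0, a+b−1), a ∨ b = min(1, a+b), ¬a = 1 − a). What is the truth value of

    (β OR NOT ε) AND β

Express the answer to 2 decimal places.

0.59

NOT ε = 1 − 0.41 = 0.59
β OR NOT ε = min(1, a+b) on (0.59, 0.59) = 1.00
(β OR NOT ε) AND β = max(0, a+b−1) on (1.00, 0.59) = 0.59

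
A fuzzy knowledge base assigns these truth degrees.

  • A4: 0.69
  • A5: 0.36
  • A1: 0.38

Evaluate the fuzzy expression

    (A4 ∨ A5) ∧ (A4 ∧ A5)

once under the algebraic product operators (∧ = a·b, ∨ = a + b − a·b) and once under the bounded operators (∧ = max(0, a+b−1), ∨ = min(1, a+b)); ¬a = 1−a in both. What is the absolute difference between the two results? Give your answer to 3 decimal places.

0.149

Under algebraic product:
  A4 ∨ A5 = a + b − a·b on (0.6900, 0.3600) = 0.8016
  A4 ∧ A5 = a·b on (0.6900, 0.3600) = 0.2484
  (A4 ∨ A5) ∧ (A4 ∧ A5) = a·b on (0.8016, 0.2484) = 0.1991
  → value = 0.1991
Under bounded:
  A4 ∨ A5 = min(1, a+b) on (0.69, 0.36) = 1.00
  A4 ∧ A5 = max(0, a+b−1) on (0.69, 0.36) = 0.05
  (A4 ∨ A5) ∧ (A4 ∧ A5) = max(0, a+b−1) on (1.00, 0.05) = 0.05
  → value = 0.0500
|0.1991 − 0.0500| = 0.149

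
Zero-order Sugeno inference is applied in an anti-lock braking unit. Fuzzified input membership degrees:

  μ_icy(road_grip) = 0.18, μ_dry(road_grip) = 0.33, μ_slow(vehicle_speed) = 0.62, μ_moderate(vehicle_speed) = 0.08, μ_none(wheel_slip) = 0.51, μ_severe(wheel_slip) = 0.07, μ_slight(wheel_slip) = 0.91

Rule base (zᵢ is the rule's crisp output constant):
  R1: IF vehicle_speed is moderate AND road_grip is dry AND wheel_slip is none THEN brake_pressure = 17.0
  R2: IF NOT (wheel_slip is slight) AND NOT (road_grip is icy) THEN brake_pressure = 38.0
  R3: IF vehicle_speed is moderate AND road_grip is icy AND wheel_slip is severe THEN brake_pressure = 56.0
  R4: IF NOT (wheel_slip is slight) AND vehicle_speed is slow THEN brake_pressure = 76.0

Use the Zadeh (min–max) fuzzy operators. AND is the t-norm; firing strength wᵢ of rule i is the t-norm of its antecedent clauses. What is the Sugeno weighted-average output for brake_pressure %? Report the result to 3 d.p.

47.091

R1 (z=17.0): moderate=0.08, dry=0.33, none=0.51; AND[min(a, b)] → w = 0.08
R2 (z=38.0): ¬slight=1−0.91=0.09, ¬icy=1−0.18=0.82; AND[min(a, b)] → w = 0.09
R3 (z=56.0): moderate=0.08, icy=0.18, severe=0.07; AND[min(a, b)] → w = 0.07
R4 (z=76.0): ¬slight=1−0.91=0.09, slow=0.62; AND[min(a, b)] → w = 0.09
Weighted average = (0.08·17.0 + 0.09·38.0 + 0.07·56.0 + 0.09·76.0) / (0.08 + 0.09 + 0.07 + 0.09)
  = 15.5400 / 0.3300 = 47.091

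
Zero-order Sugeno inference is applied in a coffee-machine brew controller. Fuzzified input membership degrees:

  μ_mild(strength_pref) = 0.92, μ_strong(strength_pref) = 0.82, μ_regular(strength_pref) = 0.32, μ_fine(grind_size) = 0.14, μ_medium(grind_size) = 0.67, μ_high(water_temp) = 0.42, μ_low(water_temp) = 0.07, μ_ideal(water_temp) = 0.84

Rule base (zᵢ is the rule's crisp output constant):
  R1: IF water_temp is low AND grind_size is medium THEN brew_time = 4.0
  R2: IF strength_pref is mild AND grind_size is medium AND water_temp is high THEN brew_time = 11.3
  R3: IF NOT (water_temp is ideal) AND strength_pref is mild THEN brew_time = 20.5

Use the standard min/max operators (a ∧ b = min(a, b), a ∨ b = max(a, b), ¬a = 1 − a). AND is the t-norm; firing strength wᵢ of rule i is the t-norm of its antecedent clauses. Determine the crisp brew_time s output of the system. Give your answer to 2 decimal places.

12.78

R1 (z=4.0): low=0.07, medium=0.67; AND[min(a, b)] → w = 0.07
R2 (z=11.3): mild=0.92, medium=0.67, high=0.42; AND[min(a, b)] → w = 0.42
R3 (z=20.5): ¬ideal=1−0.84=0.16, mild=0.92; AND[min(a, b)] → w = 0.16
Weighted average = (0.07·4.0 + 0.42·11.3 + 0.16·20.5) / (0.07 + 0.42 + 0.16)
  = 8.3060 / 0.6500 = 12.78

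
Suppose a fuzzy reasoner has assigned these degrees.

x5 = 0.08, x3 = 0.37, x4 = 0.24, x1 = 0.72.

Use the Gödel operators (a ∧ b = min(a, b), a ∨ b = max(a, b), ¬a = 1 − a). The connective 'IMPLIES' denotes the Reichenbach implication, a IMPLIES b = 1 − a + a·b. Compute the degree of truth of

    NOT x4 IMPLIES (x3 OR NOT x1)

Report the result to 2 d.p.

NOT x4 = 1 − 0.24 = 0.76
NOT x1 = 1 − 0.72 = 0.28
x3 OR NOT x1 = max(a, b) on (0.37, 0.28) = 0.37
NOT x4 IMPLIES (x3 OR NOT x1)  [Reichenbach: 1 − a + a·b] with a=0.76, b=0.37 → 0.52

0.52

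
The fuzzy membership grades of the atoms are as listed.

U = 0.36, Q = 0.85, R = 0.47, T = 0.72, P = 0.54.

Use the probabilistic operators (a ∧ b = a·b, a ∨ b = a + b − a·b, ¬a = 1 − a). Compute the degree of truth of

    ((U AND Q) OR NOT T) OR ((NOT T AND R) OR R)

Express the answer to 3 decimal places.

U AND Q = a·b on (0.3600, 0.8500) = 0.3060
NOT T = 1 − 0.7200 = 0.2800
(U AND Q) OR NOT T = a + b − a·b on (0.3060, 0.2800) = 0.5003
NOT T = 1 − 0.7200 = 0.2800
NOT T AND R = a·b on (0.2800, 0.4700) = 0.1316
(NOT T AND R) OR R = a + b − a·b on (0.1316, 0.4700) = 0.5397
((U AND Q) OR NOT T) OR ((NOT T AND R) OR R) = a + b − a·b on (0.5003, 0.5397) = 0.7700

0.770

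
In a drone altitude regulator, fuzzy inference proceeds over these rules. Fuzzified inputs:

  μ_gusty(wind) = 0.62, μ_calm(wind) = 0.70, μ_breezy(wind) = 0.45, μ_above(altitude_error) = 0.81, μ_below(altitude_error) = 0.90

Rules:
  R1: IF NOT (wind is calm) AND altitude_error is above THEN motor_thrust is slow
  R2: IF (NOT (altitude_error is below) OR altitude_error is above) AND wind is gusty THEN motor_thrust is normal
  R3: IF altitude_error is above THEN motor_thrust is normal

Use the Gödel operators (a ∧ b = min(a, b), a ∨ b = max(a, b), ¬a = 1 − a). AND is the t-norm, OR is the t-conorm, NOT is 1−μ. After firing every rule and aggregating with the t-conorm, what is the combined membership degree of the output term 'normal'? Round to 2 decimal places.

R1: ¬calm=1−0.70=0.30, above=0.81; AND[min(a, b)] → w = 0.30
R2: (¬below=1−0.90=0.10 OR above=0.81) = 0.81; AND[min(a, b)] with gusty=0.62 → w = 0.62
R3: above=0.81 → w = 0.81
Rules with consequent 'normal': {R2, R3} → strengths 0.62, 0.81
Aggregate via t-conorm [max(a, b)]: 0.81

0.81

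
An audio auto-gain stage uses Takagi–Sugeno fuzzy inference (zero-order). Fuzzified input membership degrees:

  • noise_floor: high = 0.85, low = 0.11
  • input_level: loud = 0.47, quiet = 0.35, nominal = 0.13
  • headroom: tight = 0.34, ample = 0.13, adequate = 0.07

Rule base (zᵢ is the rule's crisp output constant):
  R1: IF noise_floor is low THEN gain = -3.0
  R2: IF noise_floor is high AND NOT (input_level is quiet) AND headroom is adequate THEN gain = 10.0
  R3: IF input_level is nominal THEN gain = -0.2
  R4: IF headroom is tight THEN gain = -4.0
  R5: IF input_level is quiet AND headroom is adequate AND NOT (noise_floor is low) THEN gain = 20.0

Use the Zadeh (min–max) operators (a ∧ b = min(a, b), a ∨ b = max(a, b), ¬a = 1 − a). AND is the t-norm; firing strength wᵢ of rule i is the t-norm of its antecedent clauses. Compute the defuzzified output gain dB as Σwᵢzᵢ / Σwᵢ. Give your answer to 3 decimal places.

R1 (z=-3.0): low=0.11 → w = 0.11
R2 (z=10.0): high=0.85, ¬quiet=1−0.35=0.65, adequate=0.07; AND[min(a, b)] → w = 0.07
R3 (z=-0.2): nominal=0.13 → w = 0.13
R4 (z=-4.0): tight=0.34 → w = 0.34
R5 (z=20.0): quiet=0.35, adequate=0.07, ¬low=1−0.11=0.89; AND[min(a, b)] → w = 0.07
Weighted average = (0.11·-3.0 + 0.07·10.0 + 0.13·-0.2 + 0.34·-4.0 + 0.07·20.0) / (0.11 + 0.07 + 0.13 + 0.34 + 0.07)
  = 0.3840 / 0.7200 = 0.533

0.533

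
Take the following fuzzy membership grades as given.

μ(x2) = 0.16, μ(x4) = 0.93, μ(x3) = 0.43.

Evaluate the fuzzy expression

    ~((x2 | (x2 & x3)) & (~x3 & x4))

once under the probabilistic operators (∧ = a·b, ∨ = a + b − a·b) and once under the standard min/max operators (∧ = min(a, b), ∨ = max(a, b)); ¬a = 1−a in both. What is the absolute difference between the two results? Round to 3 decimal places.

0.045

Under probabilistic:
  x2 & x3 = a·b on (0.1600, 0.4300) = 0.0688
  x2 | (x2 & x3) = a + b − a·b on (0.1600, 0.0688) = 0.2178
  ~x3 = 1 − 0.4300 = 0.5700
  ~x3 & x4 = a·b on (0.5700, 0.9300) = 0.5301
  (x2 | (x2 & x3)) & (~x3 & x4) = a·b on (0.2178, 0.5301) = 0.1155
  ~((x2 | (x2 & x3)) & (~x3 & x4)) = 1 − 0.1155 = 0.8845
  → value = 0.8845
Under standard min/max:
  x2 & x3 = min(a, b) on (0.16, 0.43) = 0.16
  x2 | (x2 & x3) = max(a, b) on (0.16, 0.16) = 0.16
  ~x3 = 1 − 0.43 = 0.57
  ~x3 & x4 = min(a, b) on (0.57, 0.93) = 0.57
  (x2 | (x2 & x3)) & (~x3 & x4) = min(a, b) on (0.16, 0.57) = 0.16
  ~((x2 | (x2 & x3)) & (~x3 & x4)) = 1 − 0.16 = 0.84
  → value = 0.8400
|0.8845 − 0.8400| = 0.045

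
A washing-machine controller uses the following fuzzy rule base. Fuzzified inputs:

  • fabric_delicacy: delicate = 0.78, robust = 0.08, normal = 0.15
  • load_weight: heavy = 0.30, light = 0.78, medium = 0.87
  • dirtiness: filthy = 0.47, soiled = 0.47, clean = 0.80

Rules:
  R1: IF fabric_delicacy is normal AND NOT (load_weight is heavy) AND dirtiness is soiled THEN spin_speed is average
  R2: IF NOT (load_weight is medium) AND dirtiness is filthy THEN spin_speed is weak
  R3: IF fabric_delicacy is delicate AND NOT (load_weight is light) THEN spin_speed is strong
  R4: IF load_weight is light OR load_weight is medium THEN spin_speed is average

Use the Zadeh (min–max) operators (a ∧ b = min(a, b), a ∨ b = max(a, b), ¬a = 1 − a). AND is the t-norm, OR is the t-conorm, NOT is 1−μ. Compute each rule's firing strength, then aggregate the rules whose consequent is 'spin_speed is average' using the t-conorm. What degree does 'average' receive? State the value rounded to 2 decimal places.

R1: normal=0.15, ¬heavy=1−0.30=0.70, soiled=0.47; AND[min(a, b)] → w = 0.15
R2: ¬medium=1−0.87=0.13, filthy=0.47; AND[min(a, b)] → w = 0.13
R3: delicate=0.78, ¬light=1−0.78=0.22; AND[min(a, b)] → w = 0.22
R4: light=0.78, medium=0.87; OR[max(a, b)] → w = 0.87
Rules with consequent 'average': {R1, R4} → strengths 0.15, 0.87
Aggregate via t-conorm [max(a, b)]: 0.87

0.87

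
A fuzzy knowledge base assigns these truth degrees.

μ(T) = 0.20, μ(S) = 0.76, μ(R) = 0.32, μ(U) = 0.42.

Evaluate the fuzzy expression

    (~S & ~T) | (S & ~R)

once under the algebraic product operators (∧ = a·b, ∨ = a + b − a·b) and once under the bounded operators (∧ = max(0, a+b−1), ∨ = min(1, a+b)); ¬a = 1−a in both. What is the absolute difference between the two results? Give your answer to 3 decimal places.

Under algebraic product:
  ~S = 1 − 0.7600 = 0.2400
  ~T = 1 − 0.2000 = 0.8000
  ~S & ~T = a·b on (0.2400, 0.8000) = 0.1920
  ~R = 1 − 0.3200 = 0.6800
  S & ~R = a·b on (0.7600, 0.6800) = 0.5168
  (~S & ~T) | (S & ~R) = a + b − a·b on (0.1920, 0.5168) = 0.6096
  → value = 0.6096
Under bounded:
  ~S = 1 − 0.76 = 0.24
  ~T = 1 − 0.20 = 0.80
  ~S & ~T = max(0, a+b−1) on (0.24, 0.80) = 0.04
  ~R = 1 − 0.32 = 0.68
  S & ~R = max(0, a+b−1) on (0.76, 0.68) = 0.44
  (~S & ~T) | (S & ~R) = min(1, a+b) on (0.04, 0.44) = 0.48
  → value = 0.4800
|0.6096 − 0.4800| = 0.130

0.130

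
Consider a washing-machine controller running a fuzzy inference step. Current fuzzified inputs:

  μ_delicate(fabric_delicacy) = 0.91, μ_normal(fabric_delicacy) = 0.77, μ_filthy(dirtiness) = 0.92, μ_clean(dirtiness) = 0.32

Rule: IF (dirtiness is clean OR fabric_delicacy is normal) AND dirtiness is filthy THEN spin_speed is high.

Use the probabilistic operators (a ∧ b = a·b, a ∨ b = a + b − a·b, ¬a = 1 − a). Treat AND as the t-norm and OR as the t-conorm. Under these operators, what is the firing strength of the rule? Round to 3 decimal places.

firing strength: (clean=0.32 OR normal=0.77) = 0.8436; AND[a·b] with filthy=0.92 → w = 0.7761

0.776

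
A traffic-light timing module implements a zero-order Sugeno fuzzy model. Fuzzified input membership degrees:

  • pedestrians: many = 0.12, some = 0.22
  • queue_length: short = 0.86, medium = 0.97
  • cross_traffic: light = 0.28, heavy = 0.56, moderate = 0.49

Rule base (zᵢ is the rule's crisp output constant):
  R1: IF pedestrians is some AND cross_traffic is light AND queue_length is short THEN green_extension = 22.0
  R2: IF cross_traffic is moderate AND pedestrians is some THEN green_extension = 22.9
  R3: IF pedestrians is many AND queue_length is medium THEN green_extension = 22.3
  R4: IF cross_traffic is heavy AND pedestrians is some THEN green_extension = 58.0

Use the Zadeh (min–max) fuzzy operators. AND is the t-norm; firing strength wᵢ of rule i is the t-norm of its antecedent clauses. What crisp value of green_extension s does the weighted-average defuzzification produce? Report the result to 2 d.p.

32.45

R1 (z=22.0): some=0.22, light=0.28, short=0.86; AND[min(a, b)] → w = 0.22
R2 (z=22.9): moderate=0.49, some=0.22; AND[min(a, b)] → w = 0.22
R3 (z=22.3): many=0.12, medium=0.97; AND[min(a, b)] → w = 0.12
R4 (z=58.0): heavy=0.56, some=0.22; AND[min(a, b)] → w = 0.22
Weighted average = (0.22·22.0 + 0.22·22.9 + 0.12·22.3 + 0.22·58.0) / (0.22 + 0.22 + 0.12 + 0.22)
  = 25.3140 / 0.7800 = 32.45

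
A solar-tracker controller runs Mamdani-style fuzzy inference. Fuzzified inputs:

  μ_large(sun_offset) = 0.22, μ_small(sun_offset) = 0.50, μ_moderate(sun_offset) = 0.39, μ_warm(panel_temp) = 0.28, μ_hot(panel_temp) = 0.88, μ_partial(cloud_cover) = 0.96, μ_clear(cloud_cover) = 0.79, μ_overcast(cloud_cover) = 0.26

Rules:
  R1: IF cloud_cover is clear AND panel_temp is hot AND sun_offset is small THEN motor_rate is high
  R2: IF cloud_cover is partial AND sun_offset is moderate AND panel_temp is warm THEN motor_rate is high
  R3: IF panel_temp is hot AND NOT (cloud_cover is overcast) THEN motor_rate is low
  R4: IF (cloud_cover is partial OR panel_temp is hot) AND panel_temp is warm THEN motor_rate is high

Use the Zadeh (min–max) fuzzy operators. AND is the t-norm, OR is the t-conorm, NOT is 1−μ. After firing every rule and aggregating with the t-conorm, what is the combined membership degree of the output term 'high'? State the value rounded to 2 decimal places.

0.50

R1: clear=0.79, hot=0.88, small=0.50; AND[min(a, b)] → w = 0.50
R2: partial=0.96, moderate=0.39, warm=0.28; AND[min(a, b)] → w = 0.28
R3: hot=0.88, ¬overcast=1−0.26=0.74; AND[min(a, b)] → w = 0.74
R4: (partial=0.96 OR hot=0.88) = 0.96; AND[min(a, b)] with warm=0.28 → w = 0.28
Rules with consequent 'high': {R1, R2, R4} → strengths 0.50, 0.28, 0.28
Aggregate via t-conorm [max(a, b)]: 0.50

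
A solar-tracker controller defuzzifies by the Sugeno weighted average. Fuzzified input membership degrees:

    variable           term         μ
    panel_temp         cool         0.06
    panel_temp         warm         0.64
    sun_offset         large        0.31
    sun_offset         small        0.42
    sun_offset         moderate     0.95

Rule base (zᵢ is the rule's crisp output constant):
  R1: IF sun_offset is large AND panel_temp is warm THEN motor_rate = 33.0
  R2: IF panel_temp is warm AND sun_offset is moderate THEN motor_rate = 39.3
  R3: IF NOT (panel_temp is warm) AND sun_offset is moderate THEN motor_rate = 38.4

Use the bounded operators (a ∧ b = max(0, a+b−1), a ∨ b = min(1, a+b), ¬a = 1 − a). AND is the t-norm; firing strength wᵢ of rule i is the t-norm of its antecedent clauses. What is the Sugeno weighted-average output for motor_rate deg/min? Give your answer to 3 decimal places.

38.990

R1 (z=33.0): large=0.31, warm=0.64; AND[max(0, a+b−1)] → w = 0.00
R2 (z=39.3): warm=0.64, moderate=0.95; AND[max(0, a+b−1)] → w = 0.59
R3 (z=38.4): ¬warm=1−0.64=0.36, moderate=0.95; AND[max(0, a+b−1)] → w = 0.31
Weighted average = (0.00·33.0 + 0.59·39.3 + 0.31·38.4) / (0.00 + 0.59 + 0.31)
  = 35.0910 / 0.9000 = 38.990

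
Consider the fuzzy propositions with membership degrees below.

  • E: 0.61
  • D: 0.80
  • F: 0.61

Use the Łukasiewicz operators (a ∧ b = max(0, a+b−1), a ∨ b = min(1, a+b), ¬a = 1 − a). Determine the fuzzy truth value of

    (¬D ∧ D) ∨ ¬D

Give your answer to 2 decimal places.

0.20

¬D = 1 − 0.80 = 0.20
¬D ∧ D = max(0, a+b−1) on (0.20, 0.80) = 0.00
¬D = 1 − 0.80 = 0.20
(¬D ∧ D) ∨ ¬D = min(1, a+b) on (0.00, 0.20) = 0.20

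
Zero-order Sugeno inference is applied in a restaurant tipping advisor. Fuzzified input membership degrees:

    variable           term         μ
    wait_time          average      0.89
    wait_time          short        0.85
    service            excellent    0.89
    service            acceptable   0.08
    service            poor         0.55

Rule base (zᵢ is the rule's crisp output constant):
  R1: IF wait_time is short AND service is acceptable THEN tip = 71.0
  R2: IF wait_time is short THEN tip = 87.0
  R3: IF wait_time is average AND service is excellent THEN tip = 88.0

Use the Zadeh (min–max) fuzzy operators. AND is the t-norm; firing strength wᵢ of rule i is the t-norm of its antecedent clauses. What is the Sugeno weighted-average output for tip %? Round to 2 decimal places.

86.79

R1 (z=71.0): short=0.85, acceptable=0.08; AND[min(a, b)] → w = 0.08
R2 (z=87.0): short=0.85 → w = 0.85
R3 (z=88.0): average=0.89, excellent=0.89; AND[min(a, b)] → w = 0.89
Weighted average = (0.08·71.0 + 0.85·87.0 + 0.89·88.0) / (0.08 + 0.85 + 0.89)
  = 157.9500 / 1.8200 = 86.79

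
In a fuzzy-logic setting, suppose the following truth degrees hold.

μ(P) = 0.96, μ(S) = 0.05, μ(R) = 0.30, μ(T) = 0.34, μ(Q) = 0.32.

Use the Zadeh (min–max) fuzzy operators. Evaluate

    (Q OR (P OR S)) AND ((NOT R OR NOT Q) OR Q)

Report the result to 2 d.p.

0.70

P OR S = max(a, b) on (0.96, 0.05) = 0.96
Q OR (P OR S) = max(a, b) on (0.32, 0.96) = 0.96
NOT R = 1 − 0.30 = 0.70
NOT Q = 1 − 0.32 = 0.68
NOT R OR NOT Q = max(a, b) on (0.70, 0.68) = 0.70
(NOT R OR NOT Q) OR Q = max(a, b) on (0.70, 0.32) = 0.70
(Q OR (P OR S)) AND ((NOT R OR NOT Q) OR Q) = min(a, b) on (0.96, 0.70) = 0.70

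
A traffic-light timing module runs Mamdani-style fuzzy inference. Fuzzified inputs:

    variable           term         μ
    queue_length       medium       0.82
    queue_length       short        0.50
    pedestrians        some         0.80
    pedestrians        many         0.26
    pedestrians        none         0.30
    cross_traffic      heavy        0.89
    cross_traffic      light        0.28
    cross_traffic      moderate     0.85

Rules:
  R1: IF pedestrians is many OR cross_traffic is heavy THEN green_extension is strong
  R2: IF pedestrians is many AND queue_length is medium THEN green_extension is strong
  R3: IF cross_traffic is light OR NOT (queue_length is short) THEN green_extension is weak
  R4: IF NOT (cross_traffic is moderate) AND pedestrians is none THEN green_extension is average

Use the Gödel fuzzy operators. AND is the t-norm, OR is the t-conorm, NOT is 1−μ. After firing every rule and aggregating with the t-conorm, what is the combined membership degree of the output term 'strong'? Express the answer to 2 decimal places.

0.89

R1: many=0.26, heavy=0.89; OR[max(a, b)] → w = 0.89
R2: many=0.26, medium=0.82; AND[min(a, b)] → w = 0.26
R3: light=0.28, ¬short=1−0.50=0.50; OR[max(a, b)] → w = 0.50
R4: ¬moderate=1−0.85=0.15, none=0.30; AND[min(a, b)] → w = 0.15
Rules with consequent 'strong': {R1, R2} → strengths 0.89, 0.26
Aggregate via t-conorm [max(a, b)]: 0.89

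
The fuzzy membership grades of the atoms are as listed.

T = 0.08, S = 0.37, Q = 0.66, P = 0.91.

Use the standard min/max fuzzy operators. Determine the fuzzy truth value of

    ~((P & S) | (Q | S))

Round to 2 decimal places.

0.34

P & S = min(a, b) on (0.91, 0.37) = 0.37
Q | S = max(a, b) on (0.66, 0.37) = 0.66
(P & S) | (Q | S) = max(a, b) on (0.37, 0.66) = 0.66
~((P & S) | (Q | S)) = 1 − 0.66 = 0.34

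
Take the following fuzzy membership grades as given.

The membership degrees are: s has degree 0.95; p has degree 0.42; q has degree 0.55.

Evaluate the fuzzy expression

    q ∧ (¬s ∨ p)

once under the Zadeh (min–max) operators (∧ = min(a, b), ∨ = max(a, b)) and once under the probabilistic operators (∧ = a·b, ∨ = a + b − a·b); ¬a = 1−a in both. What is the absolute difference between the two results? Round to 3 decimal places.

0.173

Under Zadeh (min–max):
  ¬s = 1 − 0.95 = 0.05
  ¬s ∨ p = max(a, b) on (0.05, 0.42) = 0.42
  q ∧ (¬s ∨ p) = min(a, b) on (0.55, 0.42) = 0.42
  → value = 0.4200
Under probabilistic:
  ¬s = 1 − 0.9500 = 0.0500
  ¬s ∨ p = a + b − a·b on (0.0500, 0.4200) = 0.4490
  q ∧ (¬s ∨ p) = a·b on (0.5500, 0.4490) = 0.2470
  → value = 0.2470
|0.4200 − 0.2470| = 0.173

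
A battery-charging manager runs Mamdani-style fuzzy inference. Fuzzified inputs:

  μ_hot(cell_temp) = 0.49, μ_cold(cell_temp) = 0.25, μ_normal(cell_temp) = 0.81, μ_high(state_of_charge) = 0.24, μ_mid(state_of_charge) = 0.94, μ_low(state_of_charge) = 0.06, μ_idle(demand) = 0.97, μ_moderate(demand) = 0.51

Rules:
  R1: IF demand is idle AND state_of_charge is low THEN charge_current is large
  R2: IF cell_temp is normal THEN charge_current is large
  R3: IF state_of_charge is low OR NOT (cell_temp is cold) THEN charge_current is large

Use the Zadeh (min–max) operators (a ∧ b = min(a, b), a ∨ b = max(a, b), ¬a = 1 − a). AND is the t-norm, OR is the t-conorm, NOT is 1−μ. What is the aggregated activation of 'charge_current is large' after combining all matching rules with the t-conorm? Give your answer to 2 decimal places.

R1: idle=0.97, low=0.06; AND[min(a, b)] → w = 0.06
R2: normal=0.81 → w = 0.81
R3: low=0.06, ¬cold=1−0.25=0.75; OR[max(a, b)] → w = 0.75
Rules with consequent 'large': {R1, R2, R3} → strengths 0.06, 0.81, 0.75
Aggregate via t-conorm [max(a, b)]: 0.81

0.81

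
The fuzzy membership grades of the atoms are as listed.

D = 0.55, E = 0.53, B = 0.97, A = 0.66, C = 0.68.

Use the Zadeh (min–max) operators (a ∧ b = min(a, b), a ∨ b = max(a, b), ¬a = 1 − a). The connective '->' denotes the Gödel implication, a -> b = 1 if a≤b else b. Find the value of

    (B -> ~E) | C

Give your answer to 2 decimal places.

~E = 1 − 0.53 = 0.47
B -> ~E  [Gödel: 1 if a≤b else b] with a=0.97, b=0.47 → 0.47
(B -> ~E) | C = max(a, b) on (0.47, 0.68) = 0.68

0.68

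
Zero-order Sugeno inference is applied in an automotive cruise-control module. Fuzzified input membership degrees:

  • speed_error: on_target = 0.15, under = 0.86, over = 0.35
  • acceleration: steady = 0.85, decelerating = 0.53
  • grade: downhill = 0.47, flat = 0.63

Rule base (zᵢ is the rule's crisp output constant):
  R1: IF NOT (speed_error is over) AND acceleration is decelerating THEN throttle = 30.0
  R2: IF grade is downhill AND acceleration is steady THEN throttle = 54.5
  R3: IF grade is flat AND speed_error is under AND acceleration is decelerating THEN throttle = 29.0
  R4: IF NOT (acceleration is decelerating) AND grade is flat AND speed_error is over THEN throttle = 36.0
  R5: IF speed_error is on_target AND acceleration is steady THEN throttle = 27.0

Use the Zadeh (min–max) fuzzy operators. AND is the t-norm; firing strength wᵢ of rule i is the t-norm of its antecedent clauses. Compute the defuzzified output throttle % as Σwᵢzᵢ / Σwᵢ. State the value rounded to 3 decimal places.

R1 (z=30.0): ¬over=1−0.35=0.65, decelerating=0.53; AND[min(a, b)] → w = 0.53
R2 (z=54.5): downhill=0.47, steady=0.85; AND[min(a, b)] → w = 0.47
R3 (z=29.0): flat=0.63, under=0.86, decelerating=0.53; AND[min(a, b)] → w = 0.53
R4 (z=36.0): ¬decelerating=1−0.53=0.47, flat=0.63, over=0.35; AND[min(a, b)] → w = 0.35
R5 (z=27.0): on_target=0.15, steady=0.85; AND[min(a, b)] → w = 0.15
Weighted average = (0.53·30.0 + 0.47·54.5 + 0.53·29.0 + 0.35·36.0 + 0.15·27.0) / (0.53 + 0.47 + 0.53 + 0.35 + 0.15)
  = 73.5350 / 2.0300 = 36.224

36.224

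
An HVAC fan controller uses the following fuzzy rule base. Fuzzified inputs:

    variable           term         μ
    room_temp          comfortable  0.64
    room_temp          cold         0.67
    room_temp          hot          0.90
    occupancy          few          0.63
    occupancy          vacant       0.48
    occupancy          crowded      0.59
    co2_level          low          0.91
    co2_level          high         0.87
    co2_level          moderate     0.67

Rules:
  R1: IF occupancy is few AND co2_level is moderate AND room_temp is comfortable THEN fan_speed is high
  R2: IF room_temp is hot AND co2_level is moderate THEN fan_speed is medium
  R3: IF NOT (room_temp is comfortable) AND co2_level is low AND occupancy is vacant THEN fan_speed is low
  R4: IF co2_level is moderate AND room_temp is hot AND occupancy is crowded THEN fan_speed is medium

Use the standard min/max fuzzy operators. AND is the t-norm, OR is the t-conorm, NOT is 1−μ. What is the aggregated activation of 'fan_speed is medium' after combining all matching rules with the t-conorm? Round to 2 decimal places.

R1: few=0.63, moderate=0.67, comfortable=0.64; AND[min(a, b)] → w = 0.63
R2: hot=0.90, moderate=0.67; AND[min(a, b)] → w = 0.67
R3: ¬comfortable=1−0.64=0.36, low=0.91, vacant=0.48; AND[min(a, b)] → w = 0.36
R4: moderate=0.67, hot=0.90, crowded=0.59; AND[min(a, b)] → w = 0.59
Rules with consequent 'medium': {R2, R4} → strengths 0.67, 0.59
Aggregate via t-conorm [max(a, b)]: 0.67

0.67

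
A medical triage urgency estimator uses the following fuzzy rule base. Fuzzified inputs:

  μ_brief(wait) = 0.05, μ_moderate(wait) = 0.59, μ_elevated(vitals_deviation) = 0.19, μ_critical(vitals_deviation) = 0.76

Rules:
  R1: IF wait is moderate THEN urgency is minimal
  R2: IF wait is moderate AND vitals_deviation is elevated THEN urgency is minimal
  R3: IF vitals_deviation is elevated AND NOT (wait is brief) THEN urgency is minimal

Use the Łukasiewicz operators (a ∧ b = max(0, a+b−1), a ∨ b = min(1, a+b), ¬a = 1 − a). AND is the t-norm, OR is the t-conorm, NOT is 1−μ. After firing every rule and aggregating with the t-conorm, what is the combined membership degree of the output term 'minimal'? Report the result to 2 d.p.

0.73

R1: moderate=0.59 → w = 0.59
R2: moderate=0.59, elevated=0.19; AND[max(0, a+b−1)] → w = 0.00
R3: elevated=0.19, ¬brief=1−0.05=0.95; AND[max(0, a+b−1)] → w = 0.14
Rules with consequent 'minimal': {R1, R2, R3} → strengths 0.59, 0.00, 0.14
Aggregate via t-conorm [min(1, a+b)]: 0.73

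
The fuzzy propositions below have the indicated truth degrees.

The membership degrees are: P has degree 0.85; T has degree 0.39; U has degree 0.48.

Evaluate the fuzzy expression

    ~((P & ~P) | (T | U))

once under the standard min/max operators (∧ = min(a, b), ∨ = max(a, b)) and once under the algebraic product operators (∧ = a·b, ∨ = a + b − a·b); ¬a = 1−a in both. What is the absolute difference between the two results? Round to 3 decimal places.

Under standard min/max:
  ~P = 1 − 0.85 = 0.15
  P & ~P = min(a, b) on (0.85, 0.15) = 0.15
  T | U = max(a, b) on (0.39, 0.48) = 0.48
  (P & ~P) | (T | U) = max(a, b) on (0.15, 0.48) = 0.48
  ~((P & ~P) | (T | U)) = 1 − 0.48 = 0.52
  → value = 0.5200
Under algebraic product:
  ~P = 1 − 0.8500 = 0.1500
  P & ~P = a·b on (0.8500, 0.1500) = 0.1275
  T | U = a + b − a·b on (0.3900, 0.4800) = 0.6828
  (P & ~P) | (T | U) = a + b − a·b on (0.1275, 0.6828) = 0.7232
  ~((P & ~P) | (T | U)) = 1 − 0.7232 = 0.2768
  → value = 0.2768
|0.5200 − 0.2768| = 0.243

0.243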